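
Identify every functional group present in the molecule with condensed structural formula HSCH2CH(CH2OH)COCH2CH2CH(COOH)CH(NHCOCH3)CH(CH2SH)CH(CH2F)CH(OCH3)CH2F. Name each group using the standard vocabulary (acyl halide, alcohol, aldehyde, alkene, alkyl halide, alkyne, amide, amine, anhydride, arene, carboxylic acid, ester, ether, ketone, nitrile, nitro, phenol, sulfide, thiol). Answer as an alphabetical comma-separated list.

alcohol, alkyl halide, amide, carboxylic acid, ether, ketone, thiol

Working along the chain:
  HSCH2: –SH on an sp³ carbon → thiol.
  CH(CH2OH): pendant –CH2OH on an sp³ backbone C → alcohol.
  CO: –C(=O)– with carbon on both sides → ketone.
  CH(COOH): pendant –COOH: carbonyl C bonded to C and –OH → carboxylic acid.
  CH(NHCOCH3): pendant –NHC(=O)CH3: N bonded to a carbonyl → amide (not amine).
  CH(CH2SH): pendant –CH2SH → thiol.
  CH(CH2F): pendant –CH2X: halogen on sp³ carbon → alkyl halide.
  CH(OCH3): pendant –OCH3: C–O–C with sp³ C, no adjacent C=O → ether.
  CH2F: halogen on an sp³ carbon → alkyl halide.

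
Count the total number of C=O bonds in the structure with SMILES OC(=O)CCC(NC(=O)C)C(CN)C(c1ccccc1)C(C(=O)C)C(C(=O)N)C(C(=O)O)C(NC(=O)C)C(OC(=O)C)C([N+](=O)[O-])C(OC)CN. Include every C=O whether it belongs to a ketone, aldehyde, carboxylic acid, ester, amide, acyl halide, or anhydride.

7

HOOC: carboxylic acid, 1 C=O (running total 1).
CH(NHCOCH3): amide, 1 C=O (running total 2).
CH(COCH3): ketone, 1 C=O (running total 3).
CH(CONH2): amide, 1 C=O (running total 4).
CH(COOH): carboxylic acid, 1 C=O (running total 5).
CH(NHCOCH3): amide, 1 C=O (running total 6).
CH(OCOCH3): ester, 1 C=O (running total 7).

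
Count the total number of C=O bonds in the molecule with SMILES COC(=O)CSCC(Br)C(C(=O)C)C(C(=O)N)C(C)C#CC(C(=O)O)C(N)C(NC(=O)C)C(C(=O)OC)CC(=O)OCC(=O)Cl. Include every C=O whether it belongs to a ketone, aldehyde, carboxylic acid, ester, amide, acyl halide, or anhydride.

8

CH3OOC: ester, 1 C=O (running total 1).
CH(COCH3): ketone, 1 C=O (running total 2).
CH(CONH2): amide, 1 C=O (running total 3).
CH(COOH): carboxylic acid, 1 C=O (running total 4).
CH(NHCOCH3): amide, 1 C=O (running total 5).
CH(COOCH3): ester, 1 C=O (running total 6).
CH2COOCH2: ester, 1 C=O (running total 7).
COCl: acyl halide, 1 C=O (running total 8).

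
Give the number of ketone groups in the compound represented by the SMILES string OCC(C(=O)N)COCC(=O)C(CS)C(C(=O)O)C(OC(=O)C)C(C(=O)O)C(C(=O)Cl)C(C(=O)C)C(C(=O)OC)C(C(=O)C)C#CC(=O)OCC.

3

HO– on an sp³ carbon → alcohol.
pendant –CONH2: carbonyl C bonded to C and N → amide.
C–O–C with sp³ carbons on both sides and no adjacent C=O → ether.
–C(=O)– with carbon on both sides → ketone.
pendant –CH2SH → thiol.
pendant –COOH: carbonyl C bonded to C and –OH → carboxylic acid.
pendant –OC(=O)CH3: an acyloxy group → ester.
pendant –COOH: carbonyl C bonded to C and –OH → carboxylic acid.
pendant –C(=O)X: carbonyl C bonded to C and halogen → acyl halide.
pendant –COCH3: carbonyl C bonded to two carbons → ketone.
pendant –COOCH3: carbonyl C bonded to C and –OCH3 → ester.
pendant –COCH3: carbonyl C bonded to two carbons → ketone.
C≡C triple bond → alkyne.
–C(=O)OCH2CH3: carbonyl C bonded to C and to –OEt → ester.
Ketone appears at: CO, CH(COCH3), CH(COCH3) → 3.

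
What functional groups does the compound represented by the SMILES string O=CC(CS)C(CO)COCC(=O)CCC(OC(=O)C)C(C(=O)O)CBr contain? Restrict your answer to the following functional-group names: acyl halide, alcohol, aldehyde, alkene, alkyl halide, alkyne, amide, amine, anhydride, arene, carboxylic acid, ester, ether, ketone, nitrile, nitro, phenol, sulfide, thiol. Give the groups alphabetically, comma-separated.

terminal –CHO: carbonyl C bonded to H and C → aldehyde.
pendant –CH2SH → thiol.
pendant –CH2OH on an sp³ backbone C → alcohol.
C–O–C with sp³ carbons on both sides and no adjacent C=O → ether.
–C(=O)– with carbon on both sides → ketone.
pendant –OC(=O)CH3: an acyloxy group → ester.
pendant –COOH: carbonyl C bonded to C and –OH → carboxylic acid.
halogen on an sp³ carbon → alkyl halide.

alcohol, aldehyde, alkyl halide, carboxylic acid, ester, ether, ketone, thiol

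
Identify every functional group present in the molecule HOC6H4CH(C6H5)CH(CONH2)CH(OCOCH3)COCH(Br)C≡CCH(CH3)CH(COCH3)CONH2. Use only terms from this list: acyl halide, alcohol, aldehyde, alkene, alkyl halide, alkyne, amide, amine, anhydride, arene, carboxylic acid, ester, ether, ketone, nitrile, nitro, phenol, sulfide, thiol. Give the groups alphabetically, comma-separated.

alkyl halide, alkyne, amide, arene, ester, ketone, phenol

Taking each segment in turn:
  HOC6H4: –OH attached directly to an aromatic ring → phenol (not alcohol); the ring itself is an arene.
  CH(C6H5): pendant –C6H5: benzene ring → arene.
  CH(CONH2): pendant –CONH2: carbonyl C bonded to C and N → amide.
  CH(OCOCH3): pendant –OC(=O)CH3: an acyloxy group → ester.
  CO: –C(=O)– with carbon on both sides → ketone.
  CH(Br): halogen on an sp³ carbon → alkyl halide.
  C≡C: C≡C triple bond → alkyne.
  CH(COCH3): pendant –COCH3: carbonyl C bonded to two carbons → ketone.
  CONH2: –C(=O)NH2: carbonyl C bonded to C and to N → amide (the N is not a separate amine).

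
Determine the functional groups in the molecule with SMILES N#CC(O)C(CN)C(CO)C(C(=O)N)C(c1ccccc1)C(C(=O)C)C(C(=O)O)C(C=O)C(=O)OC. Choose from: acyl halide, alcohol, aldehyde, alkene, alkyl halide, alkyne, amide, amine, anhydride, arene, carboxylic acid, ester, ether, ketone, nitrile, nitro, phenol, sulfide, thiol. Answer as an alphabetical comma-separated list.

alcohol, aldehyde, amide, amine, arene, carboxylic acid, ester, ketone, nitrile

Reading the structure from left to right:
  N≡C: N≡C–: carbon triple-bonded to nitrogen → nitrile.
  CH(OH): –OH on an sp³ carbon → alcohol (secondary).
  CH(CH2NH2): pendant –CH2NH2: N on sp³ C, no adjacent C=O → amine.
  CH(CH2OH): pendant –CH2OH on an sp³ backbone C → alcohol.
  CH(CONH2): pendant –CONH2: carbonyl C bonded to C and N → amide.
  CH(C6H5): pendant –C6H5: benzene ring → arene.
  CH(COCH3): pendant –COCH3: carbonyl C bonded to two carbons → ketone.
  CH(COOH): pendant –COOH: carbonyl C bonded to C and –OH → carboxylic acid.
  CH(CHO): pendant –CHO: carbonyl C bonded to C and H → aldehyde.
  COOCH3: –C(=O)OCH3: carbonyl C bonded to C and to –OCH3 → ester (not ketone + ether).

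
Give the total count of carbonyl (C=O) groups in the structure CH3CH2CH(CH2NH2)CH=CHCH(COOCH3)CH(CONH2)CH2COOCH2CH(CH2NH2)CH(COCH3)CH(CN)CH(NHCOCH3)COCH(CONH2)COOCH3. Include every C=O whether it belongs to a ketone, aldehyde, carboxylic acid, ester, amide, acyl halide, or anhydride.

8

CH(COOCH3): ester, 1 C=O (running total 1).
CH(CONH2): amide, 1 C=O (running total 2).
CH2COOCH2: ester, 1 C=O (running total 3).
CH(COCH3): ketone, 1 C=O (running total 4).
CH(NHCOCH3): amide, 1 C=O (running total 5).
CO: ketone, 1 C=O (running total 6).
CH(CONH2): amide, 1 C=O (running total 7).
COOCH3: ester, 1 C=O (running total 8).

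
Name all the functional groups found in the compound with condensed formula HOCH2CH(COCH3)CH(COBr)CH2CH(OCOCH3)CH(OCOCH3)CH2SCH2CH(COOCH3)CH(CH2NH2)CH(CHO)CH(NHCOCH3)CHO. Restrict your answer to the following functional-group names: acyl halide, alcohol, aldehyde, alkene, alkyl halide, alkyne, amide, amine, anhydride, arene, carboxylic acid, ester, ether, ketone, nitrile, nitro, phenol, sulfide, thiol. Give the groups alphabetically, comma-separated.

acyl halide, alcohol, aldehyde, amide, amine, ester, ketone, sulfide

HO– on an sp³ carbon → alcohol.
pendant –COCH3: carbonyl C bonded to two carbons → ketone.
pendant –C(=O)X: carbonyl C bonded to C and halogen → acyl halide.
pendant –OC(=O)CH3: an acyloxy group → ester.
pendant –OC(=O)CH3: an acyloxy group → ester.
C–S–C linkage → sulfide (thioether).
pendant –COOCH3: carbonyl C bonded to C and –OCH3 → ester.
pendant –CH2NH2: N on sp³ C, no adjacent C=O → amine.
pendant –CHO: carbonyl C bonded to C and H → aldehyde.
pendant –NHC(=O)CH3: N bonded to a carbonyl → amide (not amine).
terminal –CHO: carbonyl C bonded to H and C → aldehyde.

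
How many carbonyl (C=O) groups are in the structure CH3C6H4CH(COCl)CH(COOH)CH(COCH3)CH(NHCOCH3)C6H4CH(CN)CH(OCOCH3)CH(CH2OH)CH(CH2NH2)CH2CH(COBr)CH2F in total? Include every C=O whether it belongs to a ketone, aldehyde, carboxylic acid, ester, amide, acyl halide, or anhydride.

CH(COCl): acyl halide, 1 C=O (running total 1).
CH(COOH): carboxylic acid, 1 C=O (running total 2).
CH(COCH3): ketone, 1 C=O (running total 3).
CH(NHCOCH3): amide, 1 C=O (running total 4).
CH(OCOCH3): ester, 1 C=O (running total 5).
CH(COBr): acyl halide, 1 C=O (running total 6).

6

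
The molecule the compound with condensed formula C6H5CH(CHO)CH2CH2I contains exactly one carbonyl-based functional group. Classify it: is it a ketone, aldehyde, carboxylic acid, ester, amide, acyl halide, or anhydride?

The carbonyl is in the CH(CHO) segment: pendant –CHO: carbonyl C bonded to C and H → aldehyde.

aldehyde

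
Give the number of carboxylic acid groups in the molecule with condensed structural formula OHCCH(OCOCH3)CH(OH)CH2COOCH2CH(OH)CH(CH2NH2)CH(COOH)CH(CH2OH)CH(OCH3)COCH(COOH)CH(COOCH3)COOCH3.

terminal –CHO: carbonyl C bonded to H and C → aldehyde.
pendant –OC(=O)CH3: an acyloxy group → ester.
–OH on an sp³ carbon → alcohol (secondary).
–C(=O)–O–C with C on the carbonyl side → ester.
–OH on an sp³ carbon → alcohol (secondary).
pendant –CH2NH2: N on sp³ C, no adjacent C=O → amine.
pendant –COOH: carbonyl C bonded to C and –OH → carboxylic acid.
pendant –CH2OH on an sp³ backbone C → alcohol.
pendant –OCH3: C–O–C with sp³ C, no adjacent C=O → ether.
–C(=O)– with carbon on both sides → ketone.
pendant –COOH: carbonyl C bonded to C and –OH → carboxylic acid.
pendant –COOCH3: carbonyl C bonded to C and –OCH3 → ester.
–C(=O)OCH3: carbonyl C bonded to C and to –OCH3 → ester (not ketone + ether).
Carboxylic acid appears at: CH(COOH), CH(COOH) → 2.

2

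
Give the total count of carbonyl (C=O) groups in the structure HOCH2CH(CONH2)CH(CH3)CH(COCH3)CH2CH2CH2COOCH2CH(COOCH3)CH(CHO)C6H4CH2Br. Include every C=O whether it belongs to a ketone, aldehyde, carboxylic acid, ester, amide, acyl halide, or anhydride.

5

CH(CONH2): amide, 1 C=O (running total 1).
CH(COCH3): ketone, 1 C=O (running total 2).
CH2COOCH2: ester, 1 C=O (running total 3).
CH(COOCH3): ester, 1 C=O (running total 4).
CH(CHO): aldehyde, 1 C=O (running total 5).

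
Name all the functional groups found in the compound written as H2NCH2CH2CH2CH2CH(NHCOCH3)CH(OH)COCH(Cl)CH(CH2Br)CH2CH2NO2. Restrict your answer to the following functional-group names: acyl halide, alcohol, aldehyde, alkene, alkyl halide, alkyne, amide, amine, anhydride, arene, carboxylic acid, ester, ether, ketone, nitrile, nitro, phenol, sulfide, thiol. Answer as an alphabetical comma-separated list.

Reading the structure from left to right:
  H2NCH2: –NH2 on an sp³ carbon with no adjacent C=O → amine.
  CH(NHCOCH3): pendant –NHC(=O)CH3: N bonded to a carbonyl → amide (not amine).
  CH(OH): –OH on an sp³ carbon → alcohol (secondary).
  CO: –C(=O)– with carbon on both sides → ketone.
  CH(Cl): halogen on an sp³ carbon → alkyl halide.
  CH(CH2Br): pendant –CH2X: halogen on sp³ carbon → alkyl halide.
  CH2NO2: –NO2 on carbon → nitro group.

alcohol, alkyl halide, amide, amine, ketone, nitro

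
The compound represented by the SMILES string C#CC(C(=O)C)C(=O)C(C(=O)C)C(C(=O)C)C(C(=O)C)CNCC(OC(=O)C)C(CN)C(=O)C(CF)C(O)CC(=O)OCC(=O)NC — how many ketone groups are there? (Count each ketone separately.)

C≡C triple bond → alkyne.
pendant –COCH3: carbonyl C bonded to two carbons → ketone.
–C(=O)– with carbon on both sides → ketone.
pendant –COCH3: carbonyl C bonded to two carbons → ketone.
pendant –COCH3: carbonyl C bonded to two carbons → ketone.
pendant –COCH3: carbonyl C bonded to two carbons → ketone.
C–N–C with sp³ carbons and no adjacent C=O → amine (secondary).
pendant –OC(=O)CH3: an acyloxy group → ester.
pendant –CH2NH2: N on sp³ C, no adjacent C=O → amine.
–C(=O)– with carbon on both sides → ketone.
pendant –CH2X: halogen on sp³ carbon → alkyl halide.
–OH on an sp³ carbon → alcohol (secondary).
–C(=O)–O–C with C on the carbonyl side → ester.
–C(=O)NHCH3: carbonyl C bonded to C and to N → amide (the N is not an amine).
Ketone appears at: CH(COCH3), CO, CH(COCH3), CH(COCH3), CH(COCH3), CO → 6.

6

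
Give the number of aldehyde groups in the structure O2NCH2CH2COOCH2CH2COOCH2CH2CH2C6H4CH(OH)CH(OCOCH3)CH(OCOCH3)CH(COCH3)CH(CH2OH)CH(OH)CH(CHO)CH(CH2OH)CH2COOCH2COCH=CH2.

Reading the structure from left to right:
  O2NCH2: –NO2 on carbon → nitro group.
  CH2COOCH2: –C(=O)–O–C with C on the carbonyl side → ester.
  CH2COOCH2: –C(=O)–O–C with C on the carbonyl side → ester.
  C6H4: para-disubstituted benzene ring → arene.
  CH(OH): –OH on an sp³ carbon → alcohol (secondary).
  CH(OCOCH3): pendant –OC(=O)CH3: an acyloxy group → ester.
  CH(OCOCH3): pendant –OC(=O)CH3: an acyloxy group → ester.
  CH(COCH3): pendant –COCH3: carbonyl C bonded to two carbons → ketone.
  CH(CH2OH): pendant –CH2OH on an sp³ backbone C → alcohol.
  CH(OH): –OH on an sp³ carbon → alcohol (secondary).
  CH(CHO): pendant –CHO: carbonyl C bonded to C and H → aldehyde.
  CH(CH2OH): pendant –CH2OH on an sp³ backbone C → alcohol.
  CH2COOCH2: –C(=O)–O–C with C on the carbonyl side → ester.
  CO: –C(=O)– with carbon on both sides → ketone.
  CH=CH2: C=C double bond → alkene.
Aldehyde appears at: CH(CHO) → 1.

1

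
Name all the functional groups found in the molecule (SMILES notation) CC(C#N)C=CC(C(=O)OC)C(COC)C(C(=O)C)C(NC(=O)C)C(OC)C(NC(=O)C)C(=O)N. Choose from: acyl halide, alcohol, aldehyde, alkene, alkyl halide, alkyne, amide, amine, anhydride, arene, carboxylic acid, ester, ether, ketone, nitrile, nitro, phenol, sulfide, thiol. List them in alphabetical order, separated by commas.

alkene, amide, ester, ether, ketone, nitrile

Working along the chain:
  CH(CN): pendant –C≡N: nitrile.
  CH=CH: C=C double bond → alkene.
  CH(COOCH3): pendant –COOCH3: carbonyl C bonded to C and –OCH3 → ester.
  CH(CH2OCH3): pendant –CH2OCH3: C–O–C linkage → ether.
  CH(COCH3): pendant –COCH3: carbonyl C bonded to two carbons → ketone.
  CH(NHCOCH3): pendant –NHC(=O)CH3: N bonded to a carbonyl → amide (not amine).
  CH(OCH3): pendant –OCH3: C–O–C with sp³ C, no adjacent C=O → ether.
  CH(NHCOCH3): pendant –NHC(=O)CH3: N bonded to a carbonyl → amide (not amine).
  CONH2: –C(=O)NH2: carbonyl C bonded to C and to N → amide (the N is not a separate amine).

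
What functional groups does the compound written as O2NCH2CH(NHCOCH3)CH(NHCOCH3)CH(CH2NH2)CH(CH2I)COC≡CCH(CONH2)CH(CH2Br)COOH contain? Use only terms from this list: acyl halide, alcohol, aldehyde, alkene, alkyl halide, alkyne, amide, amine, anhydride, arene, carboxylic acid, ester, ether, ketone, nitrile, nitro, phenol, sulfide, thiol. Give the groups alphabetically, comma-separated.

alkyl halide, alkyne, amide, amine, carboxylic acid, ketone, nitro

Taking each segment in turn:
  O2NCH2: –NO2 on carbon → nitro group.
  CH(NHCOCH3): pendant –NHC(=O)CH3: N bonded to a carbonyl → amide (not amine).
  CH(NHCOCH3): pendant –NHC(=O)CH3: N bonded to a carbonyl → amide (not amine).
  CH(CH2NH2): pendant –CH2NH2: N on sp³ C, no adjacent C=O → amine.
  CH(CH2I): pendant –CH2X: halogen on sp³ carbon → alkyl halide.
  CO: –C(=O)– with carbon on both sides → ketone.
  C≡C: C≡C triple bond → alkyne.
  CH(CONH2): pendant –CONH2: carbonyl C bonded to C and N → amide.
  CH(CH2Br): pendant –CH2X: halogen on sp³ carbon → alkyl halide.
  COOH: –COOH: carbonyl C bonded to –OH and C → carboxylic acid (the –OH is not a separate alcohol).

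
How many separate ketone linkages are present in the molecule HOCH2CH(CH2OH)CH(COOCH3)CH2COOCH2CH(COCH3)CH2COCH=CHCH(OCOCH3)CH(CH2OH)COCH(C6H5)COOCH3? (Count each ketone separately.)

HO– on an sp³ carbon → alcohol.
pendant –CH2OH on an sp³ backbone C → alcohol.
pendant –COOCH3: carbonyl C bonded to C and –OCH3 → ester.
–C(=O)–O–C with C on the carbonyl side → ester.
pendant –COCH3: carbonyl C bonded to two carbons → ketone.
–C(=O)– with carbon on both sides → ketone.
C=C double bond → alkene.
pendant –OC(=O)CH3: an acyloxy group → ester.
pendant –CH2OH on an sp³ backbone C → alcohol.
–C(=O)– with carbon on both sides → ketone.
pendant –C6H5: benzene ring → arene.
–C(=O)OCH3: carbonyl C bonded to C and to –OCH3 → ester (not ketone + ether).
Ketone appears at: CH(COCH3), CO, CO → 3.

3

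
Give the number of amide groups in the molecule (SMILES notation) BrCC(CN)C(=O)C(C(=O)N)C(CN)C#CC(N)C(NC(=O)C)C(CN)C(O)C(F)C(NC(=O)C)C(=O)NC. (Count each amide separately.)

4

Taking each segment in turn:
  BrCH2: halogen on an sp³ carbon → alkyl halide.
  CH(CH2NH2): pendant –CH2NH2: N on sp³ C, no adjacent C=O → amine.
  CO: –C(=O)– with carbon on both sides → ketone.
  CH(CONH2): pendant –CONH2: carbonyl C bonded to C and N → amide.
  CH(CH2NH2): pendant –CH2NH2: N on sp³ C, no adjacent C=O → amine.
  C≡C: C≡C triple bond → alkyne.
  CH(NH2): –NH2 on an sp³ carbon with no adjacent C=O → amine.
  CH(NHCOCH3): pendant –NHC(=O)CH3: N bonded to a carbonyl → amide (not amine).
  CH(CH2NH2): pendant –CH2NH2: N on sp³ C, no adjacent C=O → amine.
  CH(OH): –OH on an sp³ carbon → alcohol (secondary).
  CH(F): halogen on an sp³ carbon → alkyl halide.
  CH(NHCOCH3): pendant –NHC(=O)CH3: N bonded to a carbonyl → amide (not amine).
  CONHCH3: –C(=O)NHCH3: carbonyl C bonded to C and to N → amide (the N is not an amine).
Amide appears at: CH(CONH2), CH(NHCOCH3), CH(NHCOCH3), CONHCH3 → 4.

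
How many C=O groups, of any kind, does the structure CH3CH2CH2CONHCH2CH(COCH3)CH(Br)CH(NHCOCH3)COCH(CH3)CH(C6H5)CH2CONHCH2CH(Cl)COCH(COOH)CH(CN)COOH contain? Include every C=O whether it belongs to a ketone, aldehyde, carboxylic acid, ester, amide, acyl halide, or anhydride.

8

CH2CONHCH2: amide, 1 C=O (running total 1).
CH(COCH3): ketone, 1 C=O (running total 2).
CH(NHCOCH3): amide, 1 C=O (running total 3).
CO: ketone, 1 C=O (running total 4).
CH2CONHCH2: amide, 1 C=O (running total 5).
CO: ketone, 1 C=O (running total 6).
CH(COOH): carboxylic acid, 1 C=O (running total 7).
COOH: carboxylic acid, 1 C=O (running total 8).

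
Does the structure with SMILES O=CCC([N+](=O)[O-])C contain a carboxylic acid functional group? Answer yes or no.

Taking each segment in turn:
  OHC: terminal –CHO: carbonyl C bonded to H and C → aldehyde.
  CH(NO2): –NO2 on an sp³ carbon → nitro (the N=O is not a carbonyl).
The groups actually present are: aldehyde, nitro.

no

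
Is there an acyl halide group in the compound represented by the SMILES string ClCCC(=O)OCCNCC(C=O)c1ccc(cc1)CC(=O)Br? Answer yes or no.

yes

Taking each segment in turn:
  ClCH2: halogen on an sp³ carbon → alkyl halide.
  CH2COOCH2: –C(=O)–O–C with C on the carbonyl side → ester.
  CH2NHCH2: C–N–C with sp³ carbons and no adjacent C=O → amine (secondary).
  CH(CHO): pendant –CHO: carbonyl C bonded to C and H → aldehyde.
  C6H4: para-disubstituted benzene ring → arene.
  COBr: –C(=O)Br: carbonyl C bonded to C and to a halogen → acyl halide (not alkyl halide).
The COBr segment supplies the acyl halide: –C(=O)Br: carbonyl C bonded to C and to a halogen → acyl halide (not alkyl halide).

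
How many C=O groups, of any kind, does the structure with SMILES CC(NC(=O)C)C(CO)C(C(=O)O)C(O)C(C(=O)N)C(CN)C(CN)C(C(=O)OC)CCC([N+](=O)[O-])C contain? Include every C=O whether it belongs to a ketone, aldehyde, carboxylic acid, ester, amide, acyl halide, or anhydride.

4

CH(NHCOCH3): amide, 1 C=O (running total 1).
CH(COOH): carboxylic acid, 1 C=O (running total 2).
CH(CONH2): amide, 1 C=O (running total 3).
CH(COOCH3): ester, 1 C=O (running total 4).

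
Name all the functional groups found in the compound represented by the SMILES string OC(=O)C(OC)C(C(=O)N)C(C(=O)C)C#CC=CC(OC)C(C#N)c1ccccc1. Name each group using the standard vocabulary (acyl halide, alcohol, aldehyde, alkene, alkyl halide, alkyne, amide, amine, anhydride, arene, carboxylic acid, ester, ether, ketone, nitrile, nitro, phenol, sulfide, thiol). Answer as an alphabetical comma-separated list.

Taking each segment in turn:
  HOOC: –COOH: carbonyl C bonded to –OH and C → carboxylic acid (the –OH is not a separate alcohol).
  CH(OCH3): pendant –OCH3: C–O–C with sp³ C, no adjacent C=O → ether.
  CH(CONH2): pendant –CONH2: carbonyl C bonded to C and N → amide.
  CH(COCH3): pendant –COCH3: carbonyl C bonded to two carbons → ketone.
  C≡C: C≡C triple bond → alkyne.
  CH=CH: C=C double bond → alkene.
  CH(OCH3): pendant –OCH3: C–O–C with sp³ C, no adjacent C=O → ether.
  CH(CN): pendant –C≡N: nitrile.
  C6H5: –C6H5 phenyl ring → arene.

alkene, alkyne, amide, arene, carboxylic acid, ether, ketone, nitrile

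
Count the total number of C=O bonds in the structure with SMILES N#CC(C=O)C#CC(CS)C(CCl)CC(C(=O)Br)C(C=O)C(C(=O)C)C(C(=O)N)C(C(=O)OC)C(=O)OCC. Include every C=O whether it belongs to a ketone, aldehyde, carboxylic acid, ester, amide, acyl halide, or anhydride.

CH(CHO): aldehyde, 1 C=O (running total 1).
CH(COBr): acyl halide, 1 C=O (running total 2).
CH(CHO): aldehyde, 1 C=O (running total 3).
CH(COCH3): ketone, 1 C=O (running total 4).
CH(CONH2): amide, 1 C=O (running total 5).
CH(COOCH3): ester, 1 C=O (running total 6).
COOCH2CH3: ester, 1 C=O (running total 7).

7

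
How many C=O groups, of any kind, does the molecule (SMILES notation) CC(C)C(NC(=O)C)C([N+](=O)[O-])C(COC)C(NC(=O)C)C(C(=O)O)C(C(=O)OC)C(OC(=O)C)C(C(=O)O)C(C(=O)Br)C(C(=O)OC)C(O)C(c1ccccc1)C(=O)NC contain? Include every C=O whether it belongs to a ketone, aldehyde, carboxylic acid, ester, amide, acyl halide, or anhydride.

9

CH(NHCOCH3): amide, 1 C=O (running total 1).
CH(NHCOCH3): amide, 1 C=O (running total 2).
CH(COOH): carboxylic acid, 1 C=O (running total 3).
CH(COOCH3): ester, 1 C=O (running total 4).
CH(OCOCH3): ester, 1 C=O (running total 5).
CH(COOH): carboxylic acid, 1 C=O (running total 6).
CH(COBr): acyl halide, 1 C=O (running total 7).
CH(COOCH3): ester, 1 C=O (running total 8).
CONHCH3: amide, 1 C=O (running total 9).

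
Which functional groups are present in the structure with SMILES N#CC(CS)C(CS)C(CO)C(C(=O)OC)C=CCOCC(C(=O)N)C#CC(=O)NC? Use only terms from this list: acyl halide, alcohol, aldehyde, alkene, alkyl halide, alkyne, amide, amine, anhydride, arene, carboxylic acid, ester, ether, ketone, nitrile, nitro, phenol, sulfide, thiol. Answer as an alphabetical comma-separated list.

N≡C–: carbon triple-bonded to nitrogen → nitrile.
pendant –CH2SH → thiol.
pendant –CH2SH → thiol.
pendant –CH2OH on an sp³ backbone C → alcohol.
pendant –COOCH3: carbonyl C bonded to C and –OCH3 → ester.
C=C double bond → alkene.
C–O–C with sp³ carbons on both sides and no adjacent C=O → ether.
pendant –CONH2: carbonyl C bonded to C and N → amide.
C≡C triple bond → alkyne.
–C(=O)NHCH3: carbonyl C bonded to C and to N → amide (the N is not an amine).

alcohol, alkene, alkyne, amide, ester, ether, nitrile, thiol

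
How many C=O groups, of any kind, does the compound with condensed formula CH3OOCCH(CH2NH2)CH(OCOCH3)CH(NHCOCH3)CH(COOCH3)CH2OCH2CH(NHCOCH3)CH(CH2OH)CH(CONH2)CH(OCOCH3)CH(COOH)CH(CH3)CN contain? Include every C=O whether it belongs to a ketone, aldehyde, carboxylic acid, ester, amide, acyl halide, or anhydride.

8

CH3OOC: ester, 1 C=O (running total 1).
CH(OCOCH3): ester, 1 C=O (running total 2).
CH(NHCOCH3): amide, 1 C=O (running total 3).
CH(COOCH3): ester, 1 C=O (running total 4).
CH(NHCOCH3): amide, 1 C=O (running total 5).
CH(CONH2): amide, 1 C=O (running total 6).
CH(OCOCH3): ester, 1 C=O (running total 7).
CH(COOH): carboxylic acid, 1 C=O (running total 8).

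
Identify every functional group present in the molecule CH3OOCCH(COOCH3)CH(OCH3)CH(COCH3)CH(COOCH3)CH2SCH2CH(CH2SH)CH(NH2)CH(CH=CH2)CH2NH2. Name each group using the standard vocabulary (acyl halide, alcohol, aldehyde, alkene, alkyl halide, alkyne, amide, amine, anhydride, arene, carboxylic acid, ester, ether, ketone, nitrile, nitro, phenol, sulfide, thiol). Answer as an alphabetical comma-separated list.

alkene, amine, ester, ether, ketone, sulfide, thiol

CH3O–C(=O)–: carbonyl C bonded to C and to –OCH3 → ester (not ketone + ether).
pendant –COOCH3: carbonyl C bonded to C and –OCH3 → ester.
pendant –OCH3: C–O–C with sp³ C, no adjacent C=O → ether.
pendant –COCH3: carbonyl C bonded to two carbons → ketone.
pendant –COOCH3: carbonyl C bonded to C and –OCH3 → ester.
C–S–C linkage → sulfide (thioether).
pendant –CH2SH → thiol.
–NH2 on an sp³ carbon with no adjacent C=O → amine.
pendant –CH=CH2: C=C double bond → alkene.
–NH2 on an sp³ carbon with no adjacent C=O → amine.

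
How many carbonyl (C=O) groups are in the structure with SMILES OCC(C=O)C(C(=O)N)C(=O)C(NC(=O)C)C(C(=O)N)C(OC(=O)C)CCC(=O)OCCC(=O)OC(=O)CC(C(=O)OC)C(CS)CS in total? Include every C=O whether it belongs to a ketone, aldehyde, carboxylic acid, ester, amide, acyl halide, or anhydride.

CH(CHO): aldehyde, 1 C=O (running total 1).
CH(CONH2): amide, 1 C=O (running total 2).
CO: ketone, 1 C=O (running total 3).
CH(NHCOCH3): amide, 1 C=O (running total 4).
CH(CONH2): amide, 1 C=O (running total 5).
CH(OCOCH3): ester, 1 C=O (running total 6).
CH2COOCH2: ester, 1 C=O (running total 7).
CH2CO-O-COCH2: anhydride, 2 C=O (running total 9).
CH(COOCH3): ester, 1 C=O (running total 10).

10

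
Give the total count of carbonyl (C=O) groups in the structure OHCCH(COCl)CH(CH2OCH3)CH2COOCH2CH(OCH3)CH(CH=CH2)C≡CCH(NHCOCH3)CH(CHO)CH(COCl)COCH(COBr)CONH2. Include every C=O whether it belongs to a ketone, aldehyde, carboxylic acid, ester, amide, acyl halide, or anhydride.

OHC: aldehyde, 1 C=O (running total 1).
CH(COCl): acyl halide, 1 C=O (running total 2).
CH2COOCH2: ester, 1 C=O (running total 3).
CH(NHCOCH3): amide, 1 C=O (running total 4).
CH(CHO): aldehyde, 1 C=O (running total 5).
CH(COCl): acyl halide, 1 C=O (running total 6).
CO: ketone, 1 C=O (running total 7).
CH(COBr): acyl halide, 1 C=O (running total 8).
CONH2: amide, 1 C=O (running total 9).

9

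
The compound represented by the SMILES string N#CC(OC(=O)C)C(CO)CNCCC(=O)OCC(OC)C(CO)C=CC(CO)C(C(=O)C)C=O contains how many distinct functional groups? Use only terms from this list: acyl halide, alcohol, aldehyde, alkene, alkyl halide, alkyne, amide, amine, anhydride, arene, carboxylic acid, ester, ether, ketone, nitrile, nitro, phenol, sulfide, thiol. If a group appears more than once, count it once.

Working along the chain:
  N≡C: N≡C–: carbon triple-bonded to nitrogen → nitrile.
  CH(OCOCH3): pendant –OC(=O)CH3: an acyloxy group → ester.
  CH(CH2OH): pendant –CH2OH on an sp³ backbone C → alcohol.
  CH2NHCH2: C–N–C with sp³ carbons and no adjacent C=O → amine (secondary).
  CH2COOCH2: –C(=O)–O–C with C on the carbonyl side → ester.
  CH(OCH3): pendant –OCH3: C–O–C with sp³ C, no adjacent C=O → ether.
  CH(CH2OH): pendant –CH2OH on an sp³ backbone C → alcohol.
  CH=CH: C=C double bond → alkene.
  CH(CH2OH): pendant –CH2OH on an sp³ backbone C → alcohol.
  CH(COCH3): pendant –COCH3: carbonyl C bonded to two carbons → ketone.
  CHO: terminal –CHO: carbonyl C bonded to H and C → aldehyde.
Distinct types present: alcohol, aldehyde, alkene, amine, ester, ether, ketone, nitrile.

8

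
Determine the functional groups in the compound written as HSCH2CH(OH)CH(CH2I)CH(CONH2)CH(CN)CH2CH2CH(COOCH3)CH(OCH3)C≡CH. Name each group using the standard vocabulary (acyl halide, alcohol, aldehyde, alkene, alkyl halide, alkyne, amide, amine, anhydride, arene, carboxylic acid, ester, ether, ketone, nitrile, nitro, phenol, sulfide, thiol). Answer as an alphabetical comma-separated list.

alcohol, alkyl halide, alkyne, amide, ester, ether, nitrile, thiol

Taking each segment in turn:
  HSCH2: –SH on an sp³ carbon → thiol.
  CH(OH): –OH on an sp³ carbon → alcohol (secondary).
  CH(CH2I): pendant –CH2X: halogen on sp³ carbon → alkyl halide.
  CH(CONH2): pendant –CONH2: carbonyl C bonded to C and N → amide.
  CH(CN): pendant –C≡N: nitrile.
  CH(COOCH3): pendant –COOCH3: carbonyl C bonded to C and –OCH3 → ester.
  CH(OCH3): pendant –OCH3: C–O–C with sp³ C, no adjacent C=O → ether.
  C≡CH: C≡C triple bond → alkyne.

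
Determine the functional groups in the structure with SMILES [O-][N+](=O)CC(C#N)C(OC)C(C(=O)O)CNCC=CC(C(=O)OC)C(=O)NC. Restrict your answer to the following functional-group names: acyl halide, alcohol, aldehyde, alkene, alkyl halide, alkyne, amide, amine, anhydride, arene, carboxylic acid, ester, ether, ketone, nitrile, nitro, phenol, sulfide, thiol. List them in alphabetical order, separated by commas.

–NO2 on carbon → nitro group.
pendant –C≡N: nitrile.
pendant –OCH3: C–O–C with sp³ C, no adjacent C=O → ether.
pendant –COOH: carbonyl C bonded to C and –OH → carboxylic acid.
C–N–C with sp³ carbons and no adjacent C=O → amine (secondary).
C=C double bond → alkene.
pendant –COOCH3: carbonyl C bonded to C and –OCH3 → ester.
–C(=O)NHCH3: carbonyl C bonded to C and to N → amide (the N is not an amine).

alkene, amide, amine, carboxylic acid, ester, ether, nitrile, nitro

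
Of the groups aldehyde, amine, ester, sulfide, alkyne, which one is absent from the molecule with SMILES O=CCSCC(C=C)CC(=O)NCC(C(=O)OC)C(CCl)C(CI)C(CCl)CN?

alkyne

sulfide: present (CH2SCH2 — C–S–C linkage → sulfide (thioether)).
ester: present (CH(COOCH3) — pendant –COOCH3: carbonyl C bonded to C and –OCH3 → ester).
amine: present (CH2NH2 — –NH2 on an sp³ carbon with no adjacent C=O → amine).
aldehyde: present (OHC — terminal –CHO: carbonyl C bonded to H and C → aldehyde).
alkyne: no segment matches this pattern.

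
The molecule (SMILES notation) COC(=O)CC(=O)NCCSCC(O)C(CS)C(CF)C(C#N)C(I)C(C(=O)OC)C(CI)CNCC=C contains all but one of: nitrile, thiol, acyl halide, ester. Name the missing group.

thiol: present (CH(CH2SH) — pendant –CH2SH → thiol).
nitrile: present (CH(CN) — pendant –C≡N: nitrile).
ester: present (CH3OOC — CH3O–C(=O)–: carbonyl C bonded to C and to –OCH3 → ester (not ketone + ether)).
acyl halide: no segment matches this pattern.

acyl halide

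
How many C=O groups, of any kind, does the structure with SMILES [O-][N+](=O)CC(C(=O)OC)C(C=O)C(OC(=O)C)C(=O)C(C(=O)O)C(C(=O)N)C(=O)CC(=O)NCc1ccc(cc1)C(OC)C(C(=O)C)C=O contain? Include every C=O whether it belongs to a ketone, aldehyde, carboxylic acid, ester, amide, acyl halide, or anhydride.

CH(COOCH3): ester, 1 C=O (running total 1).
CH(CHO): aldehyde, 1 C=O (running total 2).
CH(OCOCH3): ester, 1 C=O (running total 3).
CO: ketone, 1 C=O (running total 4).
CH(COOH): carboxylic acid, 1 C=O (running total 5).
CH(CONH2): amide, 1 C=O (running total 6).
CO: ketone, 1 C=O (running total 7).
CH2CONHCH2: amide, 1 C=O (running total 8).
CH(COCH3): ketone, 1 C=O (running total 9).
CHO: aldehyde, 1 C=O (running total 10).

10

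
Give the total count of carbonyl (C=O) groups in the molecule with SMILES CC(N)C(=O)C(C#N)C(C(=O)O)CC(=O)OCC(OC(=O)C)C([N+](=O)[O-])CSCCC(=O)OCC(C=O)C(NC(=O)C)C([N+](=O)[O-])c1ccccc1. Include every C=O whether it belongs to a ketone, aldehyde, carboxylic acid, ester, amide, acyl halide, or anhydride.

7

CO: ketone, 1 C=O (running total 1).
CH(COOH): carboxylic acid, 1 C=O (running total 2).
CH2COOCH2: ester, 1 C=O (running total 3).
CH(OCOCH3): ester, 1 C=O (running total 4).
CH2COOCH2: ester, 1 C=O (running total 5).
CH(CHO): aldehyde, 1 C=O (running total 6).
CH(NHCOCH3): amide, 1 C=O (running total 7).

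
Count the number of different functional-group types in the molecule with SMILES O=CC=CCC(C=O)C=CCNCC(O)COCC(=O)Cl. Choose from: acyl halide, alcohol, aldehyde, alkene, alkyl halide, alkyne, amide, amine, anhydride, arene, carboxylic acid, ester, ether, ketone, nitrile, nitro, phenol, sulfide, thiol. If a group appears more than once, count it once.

6

terminal –CHO: carbonyl C bonded to H and C → aldehyde.
C=C double bond → alkene.
pendant –CHO: carbonyl C bonded to C and H → aldehyde.
C=C double bond → alkene.
C–N–C with sp³ carbons and no adjacent C=O → amine (secondary).
–OH on an sp³ carbon → alcohol (secondary).
C–O–C with sp³ carbons on both sides and no adjacent C=O → ether.
–C(=O)Cl: carbonyl C bonded to C and to a halogen → acyl halide (not alkyl halide).
Distinct types present: acyl halide, alcohol, aldehyde, alkene, amine, ether.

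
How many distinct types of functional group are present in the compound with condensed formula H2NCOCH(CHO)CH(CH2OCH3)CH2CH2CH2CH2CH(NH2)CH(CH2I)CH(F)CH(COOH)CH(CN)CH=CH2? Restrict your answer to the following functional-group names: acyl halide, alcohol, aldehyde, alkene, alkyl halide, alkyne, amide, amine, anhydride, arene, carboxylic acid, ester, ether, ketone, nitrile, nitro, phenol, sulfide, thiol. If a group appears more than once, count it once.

8

Reading the structure from left to right:
  H2NCO: –C(=O)NH2: carbonyl C bonded to C and to N → amide (the N is not a separate amine).
  CH(CHO): pendant –CHO: carbonyl C bonded to C and H → aldehyde.
  CH(CH2OCH3): pendant –CH2OCH3: C–O–C linkage → ether.
  CH(NH2): –NH2 on an sp³ carbon with no adjacent C=O → amine.
  CH(CH2I): pendant –CH2X: halogen on sp³ carbon → alkyl halide.
  CH(F): halogen on an sp³ carbon → alkyl halide.
  CH(COOH): pendant –COOH: carbonyl C bonded to C and –OH → carboxylic acid.
  CH(CN): pendant –C≡N: nitrile.
  CH=CH2: C=C double bond → alkene.
Distinct types present: aldehyde, alkene, alkyl halide, amide, amine, carboxylic acid, ether, nitrile.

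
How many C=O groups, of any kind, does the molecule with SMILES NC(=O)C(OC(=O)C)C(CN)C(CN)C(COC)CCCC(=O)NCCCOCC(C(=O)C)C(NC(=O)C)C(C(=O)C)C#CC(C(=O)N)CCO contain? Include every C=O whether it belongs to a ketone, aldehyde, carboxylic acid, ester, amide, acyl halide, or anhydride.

7

H2NCO: amide, 1 C=O (running total 1).
CH(OCOCH3): ester, 1 C=O (running total 2).
CH2CONHCH2: amide, 1 C=O (running total 3).
CH(COCH3): ketone, 1 C=O (running total 4).
CH(NHCOCH3): amide, 1 C=O (running total 5).
CH(COCH3): ketone, 1 C=O (running total 6).
CH(CONH2): amide, 1 C=O (running total 7).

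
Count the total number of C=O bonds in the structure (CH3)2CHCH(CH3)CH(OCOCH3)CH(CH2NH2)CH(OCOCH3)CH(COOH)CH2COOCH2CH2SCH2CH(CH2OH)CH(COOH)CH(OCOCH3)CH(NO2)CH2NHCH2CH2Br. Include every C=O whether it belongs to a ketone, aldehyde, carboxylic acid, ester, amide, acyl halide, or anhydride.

CH(OCOCH3): ester, 1 C=O (running total 1).
CH(OCOCH3): ester, 1 C=O (running total 2).
CH(COOH): carboxylic acid, 1 C=O (running total 3).
CH2COOCH2: ester, 1 C=O (running total 4).
CH(COOH): carboxylic acid, 1 C=O (running total 5).
CH(OCOCH3): ester, 1 C=O (running total 6).

6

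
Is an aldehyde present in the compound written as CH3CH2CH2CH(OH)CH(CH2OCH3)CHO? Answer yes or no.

Working along the chain:
  CH(OH): –OH on an sp³ carbon → alcohol (secondary).
  CH(CH2OCH3): pendant –CH2OCH3: C–O–C linkage → ether.
  CHO: terminal –CHO: carbonyl C bonded to H and C → aldehyde.
The CHO segment supplies the aldehyde: terminal –CHO: carbonyl C bonded to H and C → aldehyde.

yes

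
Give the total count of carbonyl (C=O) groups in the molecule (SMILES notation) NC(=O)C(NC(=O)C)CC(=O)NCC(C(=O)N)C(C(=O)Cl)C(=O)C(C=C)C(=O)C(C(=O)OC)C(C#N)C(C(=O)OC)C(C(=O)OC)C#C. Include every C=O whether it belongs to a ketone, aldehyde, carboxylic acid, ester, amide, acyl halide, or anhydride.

H2NCO: amide, 1 C=O (running total 1).
CH(NHCOCH3): amide, 1 C=O (running total 2).
CH2CONHCH2: amide, 1 C=O (running total 3).
CH(CONH2): amide, 1 C=O (running total 4).
CH(COCl): acyl halide, 1 C=O (running total 5).
CO: ketone, 1 C=O (running total 6).
CO: ketone, 1 C=O (running total 7).
CH(COOCH3): ester, 1 C=O (running total 8).
CH(COOCH3): ester, 1 C=O (running total 9).
CH(COOCH3): ester, 1 C=O (running total 10).

10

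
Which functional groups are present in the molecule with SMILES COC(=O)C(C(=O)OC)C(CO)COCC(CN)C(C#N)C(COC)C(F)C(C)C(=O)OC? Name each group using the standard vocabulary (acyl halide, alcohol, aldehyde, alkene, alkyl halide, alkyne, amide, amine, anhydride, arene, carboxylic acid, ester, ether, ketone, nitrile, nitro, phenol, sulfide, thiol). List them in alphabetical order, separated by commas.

alcohol, alkyl halide, amine, ester, ether, nitrile

CH3O–C(=O)–: carbonyl C bonded to C and to –OCH3 → ester (not ketone + ether).
pendant –COOCH3: carbonyl C bonded to C and –OCH3 → ester.
pendant –CH2OH on an sp³ backbone C → alcohol.
C–O–C with sp³ carbons on both sides and no adjacent C=O → ether.
pendant –CH2NH2: N on sp³ C, no adjacent C=O → amine.
pendant –C≡N: nitrile.
pendant –CH2OCH3: C–O–C linkage → ether.
halogen on an sp³ carbon → alkyl halide.
–C(=O)OCH3: carbonyl C bonded to C and to –OCH3 → ester (not ketone + ether).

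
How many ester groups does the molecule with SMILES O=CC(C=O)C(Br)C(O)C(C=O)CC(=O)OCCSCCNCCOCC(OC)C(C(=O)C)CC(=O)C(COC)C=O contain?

Working along the chain:
  OHC: terminal –CHO: carbonyl C bonded to H and C → aldehyde.
  CH(CHO): pendant –CHO: carbonyl C bonded to C and H → aldehyde.
  CH(Br): halogen on an sp³ carbon → alkyl halide.
  CH(OH): –OH on an sp³ carbon → alcohol (secondary).
  CH(CHO): pendant –CHO: carbonyl C bonded to C and H → aldehyde.
  CH2COOCH2: –C(=O)–O–C with C on the carbonyl side → ester.
  CH2SCH2: C–S–C linkage → sulfide (thioether).
  CH2NHCH2: C–N–C with sp³ carbons and no adjacent C=O → amine (secondary).
  CH2OCH2: C–O–C with sp³ carbons on both sides and no adjacent C=O → ether.
  CH(OCH3): pendant –OCH3: C–O–C with sp³ C, no adjacent C=O → ether.
  CH(COCH3): pendant –COCH3: carbonyl C bonded to two carbons → ketone.
  CO: –C(=O)– with carbon on both sides → ketone.
  CH(CH2OCH3): pendant –CH2OCH3: C–O–C linkage → ether.
  CHO: terminal –CHO: carbonyl C bonded to H and C → aldehyde.
Ester appears at: CH2COOCH2 → 1.

1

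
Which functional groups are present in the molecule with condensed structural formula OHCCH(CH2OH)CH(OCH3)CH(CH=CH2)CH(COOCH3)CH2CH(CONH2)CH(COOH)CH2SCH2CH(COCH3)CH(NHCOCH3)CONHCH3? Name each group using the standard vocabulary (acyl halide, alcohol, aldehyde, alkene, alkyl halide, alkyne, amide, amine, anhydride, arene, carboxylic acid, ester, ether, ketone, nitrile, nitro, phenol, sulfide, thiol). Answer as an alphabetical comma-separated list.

Reading the structure from left to right:
  OHC: terminal –CHO: carbonyl C bonded to H and C → aldehyde.
  CH(CH2OH): pendant –CH2OH on an sp³ backbone C → alcohol.
  CH(OCH3): pendant –OCH3: C–O–C with sp³ C, no adjacent C=O → ether.
  CH(CH=CH2): pendant –CH=CH2: C=C double bond → alkene.
  CH(COOCH3): pendant –COOCH3: carbonyl C bonded to C and –OCH3 → ester.
  CH(CONH2): pendant –CONH2: carbonyl C bonded to C and N → amide.
  CH(COOH): pendant –COOH: carbonyl C bonded to C and –OH → carboxylic acid.
  CH2SCH2: C–S–C linkage → sulfide (thioether).
  CH(COCH3): pendant –COCH3: carbonyl C bonded to two carbons → ketone.
  CH(NHCOCH3): pendant –NHC(=O)CH3: N bonded to a carbonyl → amide (not amine).
  CONHCH3: –C(=O)NHCH3: carbonyl C bonded to C and to N → amide (the N is not an amine).

alcohol, aldehyde, alkene, amide, carboxylic acid, ester, ether, ketone, sulfide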